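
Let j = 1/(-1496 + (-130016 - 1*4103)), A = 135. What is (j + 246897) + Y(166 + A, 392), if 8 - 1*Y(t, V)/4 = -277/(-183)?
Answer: 2042673769234/8272515 ≈ 2.4692e+5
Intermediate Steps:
Y(t, V) = 4748/183 (Y(t, V) = 32 - (-1108)/(-183) = 32 - (-1108)*(-1)/183 = 32 - 4*277/183 = 32 - 1108/183 = 4748/183)
j = -1/135615 (j = 1/(-1496 + (-130016 - 4103)) = 1/(-1496 - 134119) = 1/(-135615) = -1/135615 ≈ -7.3738e-6)
(j + 246897) + Y(166 + A, 392) = (-1/135615 + 246897) + 4748/183 = 33482936654/135615 + 4748/183 = 2042673769234/8272515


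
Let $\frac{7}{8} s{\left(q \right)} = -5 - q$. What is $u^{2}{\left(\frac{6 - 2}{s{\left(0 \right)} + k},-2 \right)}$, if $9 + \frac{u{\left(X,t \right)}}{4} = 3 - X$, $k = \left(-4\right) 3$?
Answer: $\frac{512656}{961} \approx 533.46$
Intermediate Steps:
$s{\left(q \right)} = - \frac{40}{7} - \frac{8 q}{7}$ ($s{\left(q \right)} = \frac{8 \left(-5 - q\right)}{7} = - \frac{40}{7} - \frac{8 q}{7}$)
$k = -12$
$u{\left(X,t \right)} = -24 - 4 X$ ($u{\left(X,t \right)} = -36 + 4 \left(3 - X\right) = -36 - \left(-12 + 4 X\right) = -24 - 4 X$)
$u^{2}{\left(\frac{6 - 2}{s{\left(0 \right)} + k},-2 \right)} = \left(-24 - 4 \frac{6 - 2}{\left(- \frac{40}{7} - 0\right) - 12}\right)^{2} = \left(-24 - 4 \frac{4}{\left(- \frac{40}{7} + 0\right) - 12}\right)^{2} = \left(-24 - 4 \frac{4}{- \frac{40}{7} - 12}\right)^{2} = \left(-24 - 4 \frac{4}{- \frac{124}{7}}\right)^{2} = \left(-24 - 4 \cdot 4 \left(- \frac{7}{124}\right)\right)^{2} = \left(-24 - - \frac{28}{31}\right)^{2} = \left(-24 + \frac{28}{31}\right)^{2} = \left(- \frac{716}{31}\right)^{2} = \frac{512656}{961}$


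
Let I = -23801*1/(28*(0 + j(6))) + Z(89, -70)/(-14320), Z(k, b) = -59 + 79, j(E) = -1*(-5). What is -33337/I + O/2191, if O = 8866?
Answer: 934094743772/4667283537 ≈ 200.14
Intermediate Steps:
j(E) = 5
Z(k, b) = 20
I = -2130207/12530 (I = -23801*1/(28*(0 + 5)) + 20/(-14320) = -23801/(28*5) + 20*(-1/14320) = -23801/140 - 1/716 = -2130207/12530 ≈ -170.01)
-33337/I + O/2191 = -33337/(-2130207/12530) + 8866/2191 = -33337*(-12530/2130207) + 8866*(1/2191) = 417712610/2130207 + 8866/2191 = 934094743772/4667283537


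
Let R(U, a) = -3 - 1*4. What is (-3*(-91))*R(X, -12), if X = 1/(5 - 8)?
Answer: -1911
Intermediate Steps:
X = -1/3 (X = 1/(-3) = -1/3 ≈ -0.33333)
R(U, a) = -7 (R(U, a) = -3 - 4 = -7)
(-3*(-91))*R(X, -12) = -3*(-91)*(-7) = 273*(-7) = -1911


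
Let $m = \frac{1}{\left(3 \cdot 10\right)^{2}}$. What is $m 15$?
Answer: $\frac{1}{60} \approx 0.016667$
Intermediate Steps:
$m = \frac{1}{900}$ ($m = \frac{1}{30^{2}} = \frac{1}{900} \approx 0.0011111$)
$m 15 = \frac{1}{900} \cdot 15 = \frac{1}{60}$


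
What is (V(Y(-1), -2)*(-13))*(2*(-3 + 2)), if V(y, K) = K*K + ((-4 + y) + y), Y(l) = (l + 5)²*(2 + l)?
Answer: 832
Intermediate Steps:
Y(l) = (5 + l)²*(2 + l)
V(y, K) = -4 + K² + 2*y (V(y, K) = K² + (-4 + 2*y) = -4 + K² + 2*y)
(V(Y(-1), -2)*(-13))*(2*(-3 + 2)) = ((-4 + (-2)² + 2*((5 - 1)²*(2 - 1)))*(-13))*(2*(-3 + 2)) = ((-4 + 4 + 2*(4²*1))*(-13))*(2*(-1)) = ((-4 + 4 + 2*(16*1))*(-13))*(-2) = ((-4 + 4 + 2*16)*(-13))*(-2) = ((-4 + 4 + 32)*(-13))*(-2) = (32*(-13))*(-2) = -416*(-2) = 832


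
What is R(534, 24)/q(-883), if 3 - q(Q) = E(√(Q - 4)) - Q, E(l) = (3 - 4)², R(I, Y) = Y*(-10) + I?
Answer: -294/881 ≈ -0.33371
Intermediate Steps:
R(I, Y) = I - 10*Y (R(I, Y) = -10*Y + I = I - 10*Y)
E(l) = 1 (E(l) = (-1)² = 1)
q(Q) = 2 + Q (q(Q) = 3 - (1 - Q) = 3 + (-1 + Q) = 2 + Q)
R(534, 24)/q(-883) = (534 - 10*24)/(2 - 883) = (534 - 240)/(-881) = 294*(-1/881) = -294/881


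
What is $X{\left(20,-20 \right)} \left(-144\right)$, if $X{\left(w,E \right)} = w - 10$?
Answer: $-1440$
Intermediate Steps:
$X{\left(w,E \right)} = -10 + w$
$X{\left(20,-20 \right)} \left(-144\right) = \left(-10 + 20\right) \left(-144\right) = 10 \left(-144\right) = -1440$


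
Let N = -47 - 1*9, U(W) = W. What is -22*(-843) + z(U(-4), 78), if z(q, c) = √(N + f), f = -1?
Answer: 18546 + I*√57 ≈ 18546.0 + 7.5498*I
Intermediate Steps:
N = -56 (N = -47 - 9 = -56)
z(q, c) = I*√57 (z(q, c) = √(-56 - 1) = √(-57) = I*√57)
-22*(-843) + z(U(-4), 78) = -22*(-843) + I*√57 = 18546 + I*√57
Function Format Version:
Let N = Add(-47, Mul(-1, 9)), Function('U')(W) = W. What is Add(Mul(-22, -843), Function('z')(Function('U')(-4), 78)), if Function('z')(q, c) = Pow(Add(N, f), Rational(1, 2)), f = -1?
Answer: Add(18546, Mul(I, Pow(57, Rational(1, 2)))) ≈ Add(18546., Mul(7.5498, I))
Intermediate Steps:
N = -56 (N = Add(-47, -9) = -56)
Function('z')(q, c) = Mul(I, Pow(57, Rational(1, 2))) (Function('z')(q, c) = Pow(Add(-56, -1), Rational(1, 2)) = Pow(-57, Rational(1, 2)) = Mul(I, Pow(57, Rational(1, 2))))
Add(Mul(-22, -843), Function('z')(Function('U')(-4), 78)) = Add(Mul(-22, -843), Mul(I, Pow(57, Rational(1, 2)))) = Add(18546, Mul(I, Pow(57, Rational(1, 2))))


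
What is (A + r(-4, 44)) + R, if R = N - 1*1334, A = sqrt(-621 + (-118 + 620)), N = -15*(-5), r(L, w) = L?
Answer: -1263 + I*sqrt(119) ≈ -1263.0 + 10.909*I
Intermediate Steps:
N = 75
A = I*sqrt(119) (A = sqrt(-621 + 502) = sqrt(-119) = I*sqrt(119) ≈ 10.909*I)
R = -1259 (R = 75 - 1*1334 = 75 - 1334 = -1259)
(A + r(-4, 44)) + R = (I*sqrt(119) - 4) - 1259 = (-4 + I*sqrt(119)) - 1259 = -1263 + I*sqrt(119)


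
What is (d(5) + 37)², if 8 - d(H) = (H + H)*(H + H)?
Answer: 3025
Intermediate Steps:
d(H) = 8 - 4*H² (d(H) = 8 - (H + H)*(H + H) = 8 - 2*H*2*H = 8 - 4*H²)
(d(5) + 37)² = ((8 - 4*5²) + 37)² = ((8 - 4*25) + 37)² = ((8 - 100) + 37)² = (-92 + 37)² = (-55)² = 3025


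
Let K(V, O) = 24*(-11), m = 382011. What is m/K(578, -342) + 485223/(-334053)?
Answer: -14193335495/9798888 ≈ -1448.5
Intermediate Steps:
K(V, O) = -264
m/K(578, -342) + 485223/(-334053) = 382011/(-264) + 485223/(-334053) = 382011*(-1/264) + 485223*(-1/334053) = -127337/88 - 161741/111351 = -14193335495/9798888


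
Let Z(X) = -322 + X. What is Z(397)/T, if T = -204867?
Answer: -25/68289 ≈ -0.00036609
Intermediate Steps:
Z(397)/T = (-322 + 397)/(-204867) = 75*(-1/204867) = -25/68289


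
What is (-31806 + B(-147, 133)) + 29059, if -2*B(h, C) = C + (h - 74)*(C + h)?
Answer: -8721/2 ≈ -4360.5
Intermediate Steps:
B(h, C) = -C/2 - (-74 + h)*(C + h)/2 (B(h, C) = -(C + (h - 74)*(C + h))/2 = -(C + (-74 + h)*(C + h))/2 = -C/2 - (-74 + h)*(C + h)/2)
(-31806 + B(-147, 133)) + 29059 = (-31806 + (37*(-147) - ½*(-147)² + (73/2)*133 - ½*133*(-147))) + 29059 = (-31806 + (-5439 - ½*21609 + 9709/2 + 19551/2)) + 29059 = (-31806 + (-5439 - 21609/2 + 9709/2 + 19551/2)) + 29059 = (-31806 - 3227/2) + 29059 = -66839/2 + 29059 = -8721/2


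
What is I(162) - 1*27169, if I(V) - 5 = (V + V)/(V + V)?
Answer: -27163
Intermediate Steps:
I(V) = 6 (I(V) = 5 + (V + V)/(V + V) = 5 + (2*V)/((2*V)) = 5 + (2*V)*(1/(2*V)) = 5 + 1 = 6)
I(162) - 1*27169 = 6 - 1*27169 = 6 - 27169 = -27163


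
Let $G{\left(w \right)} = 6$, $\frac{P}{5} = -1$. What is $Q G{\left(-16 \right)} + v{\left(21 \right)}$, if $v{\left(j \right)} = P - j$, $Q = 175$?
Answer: $1024$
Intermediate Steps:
$P = -5$ ($P = 5 \left(-1\right) = -5$)
$v{\left(j \right)} = -5 - j$
$Q G{\left(-16 \right)} + v{\left(21 \right)} = 175 \cdot 6 - 26 = 1050 - 26 = 1024$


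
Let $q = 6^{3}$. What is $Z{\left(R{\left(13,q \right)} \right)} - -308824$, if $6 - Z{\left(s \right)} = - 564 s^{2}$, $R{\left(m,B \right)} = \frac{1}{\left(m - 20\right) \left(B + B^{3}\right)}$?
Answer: $\frac{128078265936747803087}{414720933642288} \approx 3.0883 \cdot 10^{5}$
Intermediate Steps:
$q = 216$
$R{\left(m,B \right)} = \frac{1}{\left(-20 + m\right) \left(B + B^{3}\right)}$
$Z{\left(s \right)} = 6 + 564 s^{2}$ ($Z{\left(s \right)} = 6 - - 564 s^{2} = 6 + 564 s^{2}$)
$Z{\left(R{\left(13,q \right)} \right)} - -308824 = \left(6 + 564 \left(\frac{1}{216 \left(-20 + 13 - 20 \cdot 216^{2} + 13 \cdot 216^{2}\right)}\right)^{2}\right) - -308824 = \left(6 + 564 \left(\frac{1}{216 \left(-20 + 13 - 933120 + 13 \cdot 46656\right)}\right)^{2}\right) + 308824 = \left(6 + 564 \left(\frac{1}{216 \left(-20 + 13 - 933120 + 606528\right)}\right)^{2}\right) + 308824 = \left(6 + 564 \left(\frac{1}{216 \left(-326599\right)}\right)^{2}\right) + 308824 = \left(6 + 564 \left(\frac{1}{216} \left(- \frac{1}{326599}\right)\right)^{2}\right) + 308824 = \left(6 + 564 \left(- \frac{1}{70545384}\right)^{2}\right) + 308824 = \left(6 + 564 \cdot \frac{1}{4976651203707456}\right) + 308824 = \left(6 + \frac{47}{414720933642288}\right) + 308824 = \frac{2488325601853775}{414720933642288} + 308824 = \frac{128078265936747803087}{414720933642288}$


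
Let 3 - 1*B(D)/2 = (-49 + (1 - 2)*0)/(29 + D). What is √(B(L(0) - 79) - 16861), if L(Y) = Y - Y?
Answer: 4*I*√26339/5 ≈ 129.83*I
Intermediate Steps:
L(Y) = 0
B(D) = 6 + 98/(29 + D) (B(D) = 6 - 2*(-49 + (1 - 2)*0)/(29 + D) = 6 - 2*(-49 - 1*0)/(29 + D) = 6 - 2*(-49 + 0)/(29 + D) = 6 - (-98)/(29 + D) = 6 + 98/(29 + D))
√(B(L(0) - 79) - 16861) = √(2*(136 + 3*(0 - 79))/(29 + (0 - 79)) - 16861) = √(2*(136 + 3*(-79))/(29 - 79) - 16861) = √(2*(136 - 237)/(-50) - 16861) = √(2*(-1/50)*(-101) - 16861) = √(101/25 - 16861) = √(-421424/25) = 4*I*√26339/5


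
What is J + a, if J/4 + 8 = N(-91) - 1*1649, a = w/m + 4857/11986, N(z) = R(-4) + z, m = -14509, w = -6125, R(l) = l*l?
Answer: -1204669082609/173904874 ≈ -6927.2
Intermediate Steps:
R(l) = l²
N(z) = 16 + z (N(z) = (-4)² + z = 16 + z)
a = 143884463/173904874 (a = -6125/(-14509) + 4857/11986 = -6125*(-1/14509) + 4857*(1/11986) = 6125/14509 + 4857/11986 = 143884463/173904874 ≈ 0.82737)
J = -6928 (J = -32 + 4*((16 - 91) - 1*1649) = -32 + 4*(-75 - 1649) = -32 + 4*(-1724) = -32 - 6896 = -6928)
J + a = -6928 + 143884463/173904874 = -1204669082609/173904874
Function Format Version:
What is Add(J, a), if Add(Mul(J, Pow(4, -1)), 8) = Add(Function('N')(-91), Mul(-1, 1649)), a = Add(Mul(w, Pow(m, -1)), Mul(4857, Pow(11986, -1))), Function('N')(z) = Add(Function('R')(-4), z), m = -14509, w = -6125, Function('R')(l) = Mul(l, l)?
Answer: Rational(-1204669082609, 173904874) ≈ -6927.2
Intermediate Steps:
Function('R')(l) = Pow(l, 2)
Function('N')(z) = Add(16, z) (Function('N')(z) = Add(Pow(-4, 2), z) = Add(16, z))
a = Rational(143884463, 173904874) (a = Add(Mul(-6125, Pow(-14509, -1)), Mul(4857, Pow(11986, -1))) = Add(Mul(-6125, Rational(-1, 14509)), Mul(4857, Rational(1, 11986))) = Add(Rational(6125, 14509), Rational(4857, 11986)) = Rational(143884463, 173904874) ≈ 0.82737)
J = -6928 (J = Add(-32, Mul(4, Add(Add(16, -91), Mul(-1, 1649)))) = Add(-32, Mul(4, Add(-75, -1649))) = Add(-32, Mul(4, -1724)) = Add(-32, -6896) = -6928)
Add(J, a) = Add(-6928, Rational(143884463, 173904874)) = Rational(-1204669082609, 173904874)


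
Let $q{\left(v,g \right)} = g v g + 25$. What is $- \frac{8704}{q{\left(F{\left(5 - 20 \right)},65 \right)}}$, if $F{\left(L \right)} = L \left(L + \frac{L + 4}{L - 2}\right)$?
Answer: $- \frac{147968}{15463925} \approx -0.0095686$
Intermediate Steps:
$F{\left(L \right)} = L \left(L + \frac{4 + L}{-2 + L}\right)$
$q{\left(v,g \right)} = 25 + v g^{2}$ ($q{\left(v,g \right)} = v g^{2} + 25 = 25 + v g^{2}$)
$- \frac{8704}{q{\left(F{\left(5 - 20 \right)},65 \right)}} = - \frac{8704}{25 + \frac{\left(5 - 20\right) \left(4 + \left(5 - 20\right)^{2} - \left(5 - 20\right)\right)}{-2 + \left(5 - 20\right)} 65^{2}} = - \frac{8704}{25 + \frac{\left(5 - 20\right) \left(4 + \left(5 - 20\right)^{2} - \left(5 - 20\right)\right)}{-2 + \left(5 - 20\right)} 4225} = - \frac{8704}{25 + - \frac{15 \left(4 + \left(-15\right)^{2} - -15\right)}{-2 - 15} \cdot 4225} = - \frac{8704}{25 + - \frac{15 \left(4 + 225 + 15\right)}{-17} \cdot 4225} = - \frac{8704}{25 + \left(-15\right) \left(- \frac{1}{17}\right) 244 \cdot 4225} = - \frac{8704}{25 + \frac{3660}{17} \cdot 4225} = - \frac{8704}{25 + \frac{15463500}{17}} = - \frac{8704}{\frac{15463925}{17}} = \left(-8704\right) \frac{17}{15463925} = - \frac{147968}{15463925}$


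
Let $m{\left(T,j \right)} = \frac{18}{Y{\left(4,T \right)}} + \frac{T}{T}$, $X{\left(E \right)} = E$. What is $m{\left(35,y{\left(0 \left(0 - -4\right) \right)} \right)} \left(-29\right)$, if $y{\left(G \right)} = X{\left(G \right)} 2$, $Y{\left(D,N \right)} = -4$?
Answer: $\frac{203}{2} \approx 101.5$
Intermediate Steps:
$y{\left(G \right)} = 2 G$ ($y{\left(G \right)} = G 2 = 2 G$)
$m{\left(T,j \right)} = - \frac{7}{2}$ ($m{\left(T,j \right)} = \frac{18}{-4} + \frac{T}{T} = 18 \left(- \frac{1}{4}\right) + 1 = - \frac{9}{2} + 1 = - \frac{7}{2}$)
$m{\left(35,y{\left(0 \left(0 - -4\right) \right)} \right)} \left(-29\right) = \left(- \frac{7}{2}\right) \left(-29\right) = \frac{203}{2}$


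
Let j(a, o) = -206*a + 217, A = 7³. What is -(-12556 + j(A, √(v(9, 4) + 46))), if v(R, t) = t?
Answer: 82997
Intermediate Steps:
A = 343
j(a, o) = 217 - 206*a
-(-12556 + j(A, √(v(9, 4) + 46))) = -(-12556 + (217 - 206*343)) = -(-12556 + (217 - 70658)) = -(-12556 - 70441) = -1*(-82997) = 82997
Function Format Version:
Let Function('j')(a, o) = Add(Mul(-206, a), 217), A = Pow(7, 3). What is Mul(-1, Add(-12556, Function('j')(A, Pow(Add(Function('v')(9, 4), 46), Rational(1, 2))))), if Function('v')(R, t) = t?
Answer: 82997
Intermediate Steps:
A = 343
Function('j')(a, o) = Add(217, Mul(-206, a))
Mul(-1, Add(-12556, Function('j')(A, Pow(Add(Function('v')(9, 4), 46), Rational(1, 2))))) = Mul(-1, Add(-12556, Add(217, Mul(-206, 343)))) = Mul(-1, Add(-12556, Add(217, -70658))) = Mul(-1, Add(-12556, -70441)) = Mul(-1, -82997) = 82997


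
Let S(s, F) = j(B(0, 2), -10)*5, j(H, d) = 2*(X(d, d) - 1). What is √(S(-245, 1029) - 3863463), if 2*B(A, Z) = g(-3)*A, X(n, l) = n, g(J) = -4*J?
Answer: I*√3863573 ≈ 1965.6*I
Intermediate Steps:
B(A, Z) = 6*A (B(A, Z) = ((-4*(-3))*A)/2 = (12*A)/2 = 6*A)
j(H, d) = -2 + 2*d (j(H, d) = 2*(d - 1) = 2*(-1 + d) = -2 + 2*d)
S(s, F) = -110 (S(s, F) = (-2 + 2*(-10))*5 = (-2 - 20)*5 = -22*5 = -110)
√(S(-245, 1029) - 3863463) = √(-110 - 3863463) = √(-3863573) = I*√3863573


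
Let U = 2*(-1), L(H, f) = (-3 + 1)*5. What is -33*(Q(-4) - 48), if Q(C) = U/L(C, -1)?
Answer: 7887/5 ≈ 1577.4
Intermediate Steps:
L(H, f) = -10 (L(H, f) = -2*5 = -10)
U = -2
Q(C) = 1/5 (Q(C) = -2/(-10) = -2*(-1/10) = 1/5)
-33*(Q(-4) - 48) = -33*(1/5 - 48) = -33*(-239/5) = 7887/5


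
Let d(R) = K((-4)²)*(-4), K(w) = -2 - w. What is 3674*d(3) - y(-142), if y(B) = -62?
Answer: 264590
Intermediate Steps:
d(R) = 72 (d(R) = (-2 - 1*(-4)²)*(-4) = (-2 - 1*16)*(-4) = (-2 - 16)*(-4) = -18*(-4) = 72)
3674*d(3) - y(-142) = 3674*72 - 1*(-62) = 264528 + 62 = 264590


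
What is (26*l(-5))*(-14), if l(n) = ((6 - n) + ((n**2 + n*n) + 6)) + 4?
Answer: -25844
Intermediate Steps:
l(n) = 16 - n + 2*n**2 (l(n) = ((6 - n) + ((n**2 + n**2) + 6)) + 4 = ((6 - n) + (2*n**2 + 6)) + 4 = ((6 - n) + (6 + 2*n**2)) + 4 = (12 - n + 2*n**2) + 4 = 16 - n + 2*n**2)
(26*l(-5))*(-14) = (26*(16 - 1*(-5) + 2*(-5)**2))*(-14) = (26*(16 + 5 + 2*25))*(-14) = (26*(16 + 5 + 50))*(-14) = (26*71)*(-14) = 1846*(-14) = -25844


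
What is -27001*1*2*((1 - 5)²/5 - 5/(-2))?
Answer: -1539057/5 ≈ -3.0781e+5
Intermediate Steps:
-27001*1*2*((1 - 5)²/5 - 5/(-2)) = -54002*((-4)²*(⅕) - 5*(-½)) = -54002*(16*(⅕) + 5/2) = -54002*(16/5 + 5/2) = -54002*57/10 = -27001*57/5 = -1539057/5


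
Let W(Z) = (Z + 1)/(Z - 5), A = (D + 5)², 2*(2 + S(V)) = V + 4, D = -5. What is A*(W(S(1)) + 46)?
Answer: 0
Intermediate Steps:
S(V) = V/2 (S(V) = -2 + (V + 4)/2 = -2 + (4 + V)/2 = -2 + (2 + V/2) = V/2)
A = 0 (A = (-5 + 5)² = 0² = 0)
W(Z) = (1 + Z)/(-5 + Z)
A*(W(S(1)) + 46) = 0*((1 + (½)*1)/(-5 + (½)*1) + 46) = 0*((1 + ½)/(-5 + ½) + 46) = 0*((3/2)/(-9/2) + 46) = 0*(-2/9*3/2 + 46) = 0*(-⅓ + 46) = 0*(137/3) = 0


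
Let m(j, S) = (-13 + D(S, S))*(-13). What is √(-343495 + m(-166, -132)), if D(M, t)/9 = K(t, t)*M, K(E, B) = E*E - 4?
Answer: √268691154 ≈ 16392.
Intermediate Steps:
K(E, B) = -4 + E² (K(E, B) = E² - 4 = -4 + E²)
D(M, t) = 9*M*(-4 + t²) (D(M, t) = 9*((-4 + t²)*M) = 9*(M*(-4 + t²)) = 9*M*(-4 + t²))
m(j, S) = 169 - 117*S*(-4 + S²) (m(j, S) = (-13 + 9*S*(-4 + S²))*(-13) = 169 - 117*S*(-4 + S²))
√(-343495 + m(-166, -132)) = √(-343495 + (169 - 117*(-132)³ + 468*(-132))) = √(-343495 + (169 - 117*(-2299968) - 61776)) = √(-343495 + (169 + 269096256 - 61776)) = √(-343495 + 269034649) = √268691154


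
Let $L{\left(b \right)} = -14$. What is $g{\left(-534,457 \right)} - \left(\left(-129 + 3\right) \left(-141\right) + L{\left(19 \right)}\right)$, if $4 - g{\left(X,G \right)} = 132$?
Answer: $-17880$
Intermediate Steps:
$g{\left(X,G \right)} = -128$ ($g{\left(X,G \right)} = 4 - 132 = -128$)
$g{\left(-534,457 \right)} - \left(\left(-129 + 3\right) \left(-141\right) + L{\left(19 \right)}\right) = -128 - \left(\left(-129 + 3\right) \left(-141\right) - 14\right) = -128 - \left(\left(-126\right) \left(-141\right) - 14\right) = -128 - \left(17766 - 14\right) = -128 - 17752 = -17880$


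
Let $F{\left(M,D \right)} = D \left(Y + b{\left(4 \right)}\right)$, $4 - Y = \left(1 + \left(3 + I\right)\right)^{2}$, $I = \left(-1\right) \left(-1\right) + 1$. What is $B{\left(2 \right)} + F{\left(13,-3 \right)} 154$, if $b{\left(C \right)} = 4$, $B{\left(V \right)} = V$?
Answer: $12938$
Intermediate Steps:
$I = 2$ ($I = 1 + 1 = 2$)
$Y = -32$ ($Y = 4 - \left(1 + \left(3 + 2\right)\right)^{2} = 4 - \left(1 + 5\right)^{2} = 4 - 6^{2} = 4 - 36 = -32$)
$F{\left(M,D \right)} = - 28 D$ ($F{\left(M,D \right)} = D \left(-32 + 4\right) = D \left(-28\right) = - 28 D$)
$B{\left(2 \right)} + F{\left(13,-3 \right)} 154 = 2 + \left(-28\right) \left(-3\right) 154 = 2 + 84 \cdot 154 = 2 + 12936 = 12938$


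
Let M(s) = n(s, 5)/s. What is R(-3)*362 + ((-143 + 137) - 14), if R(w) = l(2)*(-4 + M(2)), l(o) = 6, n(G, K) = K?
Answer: -3278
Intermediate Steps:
M(s) = 5/s
R(w) = -9 (R(w) = 6*(-4 + 5/2) = 6*(-3/2) = -9)
R(-3)*362 + ((-143 + 137) - 14) = -9*362 + ((-143 + 137) - 14) = -3258 + (-6 - 14) = -3258 - 20 = -3278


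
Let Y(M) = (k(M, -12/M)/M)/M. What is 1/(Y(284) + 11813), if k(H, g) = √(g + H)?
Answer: 5456220498780928/64454332752099082303 - 80656*√1431431/64454332752099082303 ≈ 8.4652e-5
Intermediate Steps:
k(H, g) = √(H + g)
Y(M) = √(M - 12/M)/M² (Y(M) = (√(M - 12/M)/M)/M = √(M - 12/M)/M²)
1/(Y(284) + 11813) = 1/(√(284 - 12/284)/284² + 11813) = 1/(√(284 - 12*1/284)/80656 + 11813) = 1/(√(284 - 3/71)/80656 + 11813) = 1/(√(20161/71)/80656 + 11813) = 1/((√1431431/71)/80656 + 11813) = 1/(√1431431/5726576 + 11813) = 1/(11813 + √1431431/5726576)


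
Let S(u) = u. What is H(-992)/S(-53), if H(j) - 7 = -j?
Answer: -999/53 ≈ -18.849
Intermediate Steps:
H(j) = 7 - j
H(-992)/S(-53) = (7 - 1*(-992))/(-53) = (7 + 992)*(-1/53) = 999*(-1/53) = -999/53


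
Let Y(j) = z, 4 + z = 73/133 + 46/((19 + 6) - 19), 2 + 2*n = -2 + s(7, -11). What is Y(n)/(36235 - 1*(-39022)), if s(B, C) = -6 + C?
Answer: 1682/30027543 ≈ 5.6015e-5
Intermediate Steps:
n = -21/2 (n = -1 + (-2 + (-6 - 11))/2 = -1 + (-2 - 17)/2 = -1 + (½)*(-19) = -1 - 19/2 = -21/2 ≈ -10.500)
z = 1682/399 (z = -4 + (73/133 + 46/((19 + 6) - 19)) = -4 + (73*(1/133) + 46/(25 - 19)) = -4 + (73/133 + 46/6) = -4 + (73/133 + 46*(⅙)) = -4 + (73/133 + 23/3) = -4 + 3278/399 = 1682/399 ≈ 4.2155)
Y(j) = 1682/399
Y(n)/(36235 - 1*(-39022)) = 1682/(399*(36235 - 1*(-39022))) = 1682/(399*(36235 + 39022)) = (1682/399)/75257 = (1682/399)*(1/75257) = 1682/30027543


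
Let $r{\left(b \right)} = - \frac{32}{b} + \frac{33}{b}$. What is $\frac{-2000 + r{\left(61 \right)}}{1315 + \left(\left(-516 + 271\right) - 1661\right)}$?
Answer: $\frac{121999}{36051} \approx 3.3841$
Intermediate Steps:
$r{\left(b \right)} = \frac{1}{b}$
$\frac{-2000 + r{\left(61 \right)}}{1315 + \left(\left(-516 + 271\right) - 1661\right)} = \frac{-2000 + \frac{1}{61}}{1315 + \left(\left(-516 + 271\right) - 1661\right)} = \frac{-2000 + \frac{1}{61}}{1315 - 1906} = - \frac{121999}{61 \left(1315 - 1906\right)} = - \frac{121999}{61 \left(-591\right)} = \left(- \frac{121999}{61}\right) \left(- \frac{1}{591}\right) = \frac{121999}{36051}$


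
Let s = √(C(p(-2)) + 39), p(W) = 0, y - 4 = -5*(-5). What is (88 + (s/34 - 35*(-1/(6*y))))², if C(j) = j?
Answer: 17017145848/2187441 + 15347*√39/2958 ≈ 7811.9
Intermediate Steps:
y = 29 (y = 4 - 5*(-5) = 4 + 25 = 29)
s = √39 (s = √(0 + 39) = √39 ≈ 6.2450)
(88 + (s/34 - 35*(-1/(6*y))))² = (88 + (√39/34 - 35/(29*(-6))))² = (88 + (√39*(1/34) - 35/(-174)))² = (88 + (√39/34 - 35*(-1/174)))² = (88 + (√39/34 + 35/174))² = (88 + (35/174 + √39/34))² = (15347/174 + √39/34)²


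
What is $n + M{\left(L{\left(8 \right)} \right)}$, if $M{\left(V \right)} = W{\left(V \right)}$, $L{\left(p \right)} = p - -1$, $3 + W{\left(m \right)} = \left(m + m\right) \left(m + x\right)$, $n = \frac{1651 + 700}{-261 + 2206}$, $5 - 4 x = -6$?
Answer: $\frac{815767}{3890} \approx 209.71$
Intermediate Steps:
$x = \frac{11}{4}$ ($x = \frac{5}{4} - - \frac{3}{2} = \frac{5}{4} + \frac{3}{2} = \frac{11}{4} \approx 2.75$)
$n = \frac{2351}{1945} \approx 1.2087$
$W{\left(m \right)} = -3 + 2 m \left(\frac{11}{4} + m\right)$ ($W{\left(m \right)} = -3 + \left(m + m\right) \left(m + \frac{11}{4}\right) = -3 + 2 m \left(\frac{11}{4} + m\right)$)
$L{\left(p \right)} = 1 + p$ ($L{\left(p \right)} = p + 1 = 1 + p$)
$M{\left(V \right)} = -3 + 2 V^{2} + \frac{11 V}{2}$
$n + M{\left(L{\left(8 \right)} \right)} = \frac{2351}{1945} + \left(-3 + 2 \left(1 + 8\right)^{2} + \frac{11 \left(1 + 8\right)}{2}\right) = \frac{2351}{1945} + \left(-3 + 2 \cdot 9^{2} + \frac{11}{2} \cdot 9\right) = \frac{2351}{1945} + \left(-3 + 2 \cdot 81 + \frac{99}{2}\right) = \frac{2351}{1945} + \left(-3 + 162 + \frac{99}{2}\right) = \frac{2351}{1945} + \frac{417}{2} = \frac{815767}{3890}$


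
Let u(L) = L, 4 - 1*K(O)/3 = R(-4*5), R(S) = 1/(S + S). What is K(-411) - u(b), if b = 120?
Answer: -4317/40 ≈ -107.93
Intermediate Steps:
R(S) = 1/(2*S)
K(O) = 483/40 (K(O) = 12 - 3/(2*((-4*5))) = 12 - 3/(2*(-20)) = 12 - 3*(-1)/(2*20) = 12 - 3*(-1/40) = 12 + 3/40 = 483/40)
K(-411) - u(b) = 483/40 - 1*120 = 483/40 - 120 = -4317/40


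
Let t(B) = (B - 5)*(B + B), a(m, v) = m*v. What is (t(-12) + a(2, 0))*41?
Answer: 16728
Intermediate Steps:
t(B) = 2*B*(-5 + B) (t(B) = (-5 + B)*(2*B) = 2*B*(-5 + B))
(t(-12) + a(2, 0))*41 = (2*(-12)*(-5 - 12) + 2*0)*41 = (2*(-12)*(-17) + 0)*41 = (408 + 0)*41 = 408*41 = 16728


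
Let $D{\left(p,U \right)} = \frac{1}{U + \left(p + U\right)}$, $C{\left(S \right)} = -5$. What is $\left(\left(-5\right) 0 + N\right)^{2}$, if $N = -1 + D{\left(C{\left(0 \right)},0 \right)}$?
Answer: $\frac{36}{25} \approx 1.44$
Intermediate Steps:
$D{\left(p,U \right)} = \frac{1}{p + 2 U}$ ($D{\left(p,U \right)} = \frac{1}{U + \left(U + p\right)} = \frac{1}{p + 2 U}$)
$N = - \frac{6}{5}$ ($N = -1 + \frac{1}{-5 + 2 \cdot 0} = -1 + \frac{1}{-5 + 0} = -1 + \frac{1}{-5} = -1 - \frac{1}{5} = - \frac{6}{5} \approx -1.2$)
$\left(\left(-5\right) 0 + N\right)^{2} = \left(\left(-5\right) 0 - \frac{6}{5}\right)^{2} = \left(0 - \frac{6}{5}\right)^{2} = \left(- \frac{6}{5}\right)^{2} = \frac{36}{25}$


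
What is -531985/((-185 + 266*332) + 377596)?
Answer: -531985/465723 ≈ -1.1423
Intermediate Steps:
-531985/((-185 + 266*332) + 377596) = -531985/((-185 + 88312) + 377596) = -531985/(88127 + 377596) = -531985/465723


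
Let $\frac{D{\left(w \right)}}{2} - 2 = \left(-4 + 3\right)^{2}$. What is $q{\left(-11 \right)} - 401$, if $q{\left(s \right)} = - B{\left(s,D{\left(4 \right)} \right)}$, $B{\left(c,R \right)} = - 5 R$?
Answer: $-371$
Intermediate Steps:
$D{\left(w \right)} = 6$ ($D{\left(w \right)} = 4 + 2 \left(-4 + 3\right)^{2} = 4 + 2 \left(-1\right)^{2} = 4 + 2 \cdot 1 = 4 + 2 = 6$)
$q{\left(s \right)} = 30$ ($q{\left(s \right)} = - \left(-5\right) 6 = \left(-1\right) \left(-30\right) = 30$)
$q{\left(-11 \right)} - 401 = 30 - 401 = -371$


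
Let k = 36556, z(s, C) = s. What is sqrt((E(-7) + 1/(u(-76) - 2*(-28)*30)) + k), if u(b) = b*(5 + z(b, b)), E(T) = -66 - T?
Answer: 233*sqrt(8415133)/3538 ≈ 191.04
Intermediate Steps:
u(b) = b*(5 + b)
sqrt((E(-7) + 1/(u(-76) - 2*(-28)*30)) + k) = sqrt(((-66 - 1*(-7)) + 1/(-76*(5 - 76) - 2*(-28)*30)) + 36556) = sqrt(((-66 + 7) + 1/(-76*(-71) + 56*30)) + 36556) = sqrt((-59 + 1/(5396 + 1680)) + 36556) = sqrt((-59 + 1/7076) + 36556) = sqrt(-417483/7076 + 36556) = sqrt(258252773/7076) = 233*sqrt(8415133)/3538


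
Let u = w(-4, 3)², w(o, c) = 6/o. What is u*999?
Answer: 8991/4 ≈ 2247.8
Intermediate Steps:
u = 9/4 (u = (6/(-4))² = (6*(-¼))² = (-3/2)² = 9/4 ≈ 2.2500)
u*999 = (9/4)*999 = 8991/4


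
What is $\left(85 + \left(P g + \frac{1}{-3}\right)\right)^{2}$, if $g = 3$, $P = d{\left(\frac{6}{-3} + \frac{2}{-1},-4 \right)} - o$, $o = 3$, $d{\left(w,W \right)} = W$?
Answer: $\frac{36481}{9} \approx 4053.4$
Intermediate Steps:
$P = -7$ ($P = -4 - 3 = -7$)
$\left(85 + \left(P g + \frac{1}{-3}\right)\right)^{2} = \left(85 + \left(\left(-7\right) 3 + \frac{1}{-3}\right)\right)^{2} = \left(85 - \frac{64}{3}\right)^{2} = \left(\frac{191}{3}\right)^{2} = \frac{36481}{9}$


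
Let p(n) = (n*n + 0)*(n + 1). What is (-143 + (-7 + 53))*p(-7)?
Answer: 28518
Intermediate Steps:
p(n) = n**2*(1 + n) (p(n) = (n**2 + 0)*(1 + n) = n**2*(1 + n))
(-143 + (-7 + 53))*p(-7) = (-143 + (-7 + 53))*((-7)**2*(1 - 7)) = (-143 + 46)*(49*(-6)) = -97*(-294) = 28518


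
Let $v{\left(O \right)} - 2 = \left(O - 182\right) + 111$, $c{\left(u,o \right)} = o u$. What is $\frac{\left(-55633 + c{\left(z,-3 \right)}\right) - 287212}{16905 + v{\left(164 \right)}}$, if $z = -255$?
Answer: $- \frac{8552}{425} \approx -20.122$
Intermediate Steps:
$v{\left(O \right)} = -69 + O$ ($v{\left(O \right)} = 2 + \left(\left(O - 182\right) + 111\right) = 2 + \left(\left(-182 + O\right) + 111\right) = 2 + \left(-71 + O\right) = -69 + O$)
$\frac{\left(-55633 + c{\left(z,-3 \right)}\right) - 287212}{16905 + v{\left(164 \right)}} = \frac{\left(-55633 - -765\right) - 287212}{16905 + \left(-69 + 164\right)} = \frac{\left(-55633 + 765\right) - 287212}{16905 + 95} = \frac{-54868 - 287212}{17000} = \left(-342080\right) \frac{1}{17000} = - \frac{8552}{425}$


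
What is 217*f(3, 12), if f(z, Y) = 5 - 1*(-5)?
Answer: 2170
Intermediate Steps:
f(z, Y) = 10 (f(z, Y) = 5 + 5 = 10)
217*f(3, 12) = 217*10 = 2170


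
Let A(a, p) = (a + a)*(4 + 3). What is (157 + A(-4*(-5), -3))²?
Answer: 190969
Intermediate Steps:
A(a, p) = 14*a (A(a, p) = (2*a)*7 = 14*a)
(157 + A(-4*(-5), -3))² = (157 + 14*(-4*(-5)))² = (157 + 14*20)² = (157 + 280)² = 437² = 190969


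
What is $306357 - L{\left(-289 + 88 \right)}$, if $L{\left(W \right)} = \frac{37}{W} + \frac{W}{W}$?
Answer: $\frac{61577593}{201} \approx 3.0636 \cdot 10^{5}$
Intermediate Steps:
$L{\left(W \right)} = 1 + \frac{37}{W}$ ($L{\left(W \right)} = \frac{37}{W} + 1 = 1 + \frac{37}{W}$)
$306357 - L{\left(-289 + 88 \right)} = 306357 - \frac{37 + \left(-289 + 88\right)}{-289 + 88} = 306357 - \frac{37 - 201}{-201} = 306357 - \left(- \frac{1}{201}\right) \left(-164\right) = 306357 - \frac{164}{201} = \frac{61577593}{201}$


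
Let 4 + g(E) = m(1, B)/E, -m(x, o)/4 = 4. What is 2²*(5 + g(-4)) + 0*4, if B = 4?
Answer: 20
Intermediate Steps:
m(x, o) = -16 (m(x, o) = -4*4 = -16)
g(E) = -4 - 16/E
2²*(5 + g(-4)) + 0*4 = 2²*(5 + (-4 - 16/(-4))) + 0*4 = 4*(5 + (-4 - 16*(-¼))) + 0 = 4*(5 + (-4 + 4)) + 0 = 4*(5 + 0) + 0 = 4*5 + 0 = 20 + 0 = 20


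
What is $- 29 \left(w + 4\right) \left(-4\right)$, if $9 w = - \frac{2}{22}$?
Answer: $\frac{45820}{99} \approx 462.83$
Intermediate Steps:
$w = - \frac{1}{99}$ ($w = \frac{\left(-2\right) \frac{1}{22}}{9} = \frac{1}{9} \left(- \frac{1}{11}\right) = - \frac{1}{99} \approx -0.010101$)
$- 29 \left(w + 4\right) \left(-4\right) = - 29 \left(- \frac{1}{99} + 4\right) \left(-4\right) = \left(-29\right) \frac{395}{99} \left(-4\right) = \left(- \frac{11455}{99}\right) \left(-4\right) = \frac{45820}{99}$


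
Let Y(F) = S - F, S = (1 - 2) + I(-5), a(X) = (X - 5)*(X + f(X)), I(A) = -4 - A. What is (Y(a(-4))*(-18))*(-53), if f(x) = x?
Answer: -68688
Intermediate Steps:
a(X) = 2*X*(-5 + X) (a(X) = (X - 5)*(X + X) = (-5 + X)*(2*X) = 2*X*(-5 + X))
S = 0 (S = (1 - 2) + (-4 - 1*(-5)) = -1 + (-4 + 5) = -1 + 1 = 0)
Y(F) = -F (Y(F) = 0 - F = -F)
(Y(a(-4))*(-18))*(-53) = (-2*(-4)*(-5 - 4)*(-18))*(-53) = (-2*(-4)*(-9)*(-18))*(-53) = (-1*72*(-18))*(-53) = -72*(-18)*(-53) = 1296*(-53) = -68688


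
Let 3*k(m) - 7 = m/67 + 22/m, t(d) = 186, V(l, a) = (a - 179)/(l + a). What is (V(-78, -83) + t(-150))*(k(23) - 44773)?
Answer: -6252234010112/744303 ≈ -8.4001e+6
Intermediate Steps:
V(l, a) = (-179 + a)/(a + l)
k(m) = 7/3 + m/201 + 22/(3*m) (k(m) = 7/3 + (m/67 + 22/m)/3 = 7/3 + (22/m + m/67)/3 = 7/3 + (m/201 + 22/(3*m)) = 7/3 + m/201 + 22/(3*m))
(V(-78, -83) + t(-150))*(k(23) - 44773) = ((-179 - 83)/(-83 - 78) + 186)*((1/201)*(1474 + 23*(469 + 23))/23 - 44773) = (-262/(-161) + 186)*((1/201)*(1/23)*(1474 + 23*492) - 44773) = (-1/161*(-262) + 186)*((1/201)*(1/23)*(1474 + 11316) - 44773) = (262/161 + 186)*((1/201)*(1/23)*12790 - 44773) = 30208*(12790/4623 - 44773)/161 = (30208/161)*(-206972789/4623) = -6252234010112/744303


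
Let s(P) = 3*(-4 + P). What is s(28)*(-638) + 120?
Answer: -45816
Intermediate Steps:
s(P) = -12 + 3*P
s(28)*(-638) + 120 = (-12 + 3*28)*(-638) + 120 = (-12 + 84)*(-638) + 120 = 72*(-638) + 120 = -45936 + 120 = -45816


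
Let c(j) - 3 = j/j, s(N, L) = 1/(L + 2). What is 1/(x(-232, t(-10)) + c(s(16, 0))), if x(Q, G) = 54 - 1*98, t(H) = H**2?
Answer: -1/40 ≈ -0.025000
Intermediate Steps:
s(N, L) = 1/(2 + L)
x(Q, G) = -44 (x(Q, G) = 54 - 98 = -44)
c(j) = 4 (c(j) = 3 + j/j = 3 + 1 = 4)
1/(x(-232, t(-10)) + c(s(16, 0))) = 1/(-44 + 4) = 1/(-40) = -1/40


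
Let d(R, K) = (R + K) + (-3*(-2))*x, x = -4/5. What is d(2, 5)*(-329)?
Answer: -3619/5 ≈ -723.80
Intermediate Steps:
x = -⅘ (x = -4*⅕ = -⅘ ≈ -0.80000)
d(R, K) = -24/5 + K + R (d(R, K) = (R + K) - 3*(-2)*(-⅘) = (K + R) + 6*(-⅘) = (K + R) - 24/5 = -24/5 + K + R)
d(2, 5)*(-329) = (-24/5 + 5 + 2)*(-329) = (11/5)*(-329) = -3619/5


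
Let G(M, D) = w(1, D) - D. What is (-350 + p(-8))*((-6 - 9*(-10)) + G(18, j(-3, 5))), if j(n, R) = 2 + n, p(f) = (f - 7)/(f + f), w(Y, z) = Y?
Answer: -240155/8 ≈ -30019.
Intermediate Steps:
p(f) = (-7 + f)/(2*f) (p(f) = (-7 + f)/((2*f)) = (-7 + f)*(1/(2*f)) = (-7 + f)/(2*f))
G(M, D) = 1 - D
(-350 + p(-8))*((-6 - 9*(-10)) + G(18, j(-3, 5))) = (-350 + (½)*(-7 - 8)/(-8))*((-6 - 9*(-10)) + (1 - (2 - 3))) = (-350 + (½)*(-⅛)*(-15))*((-6 + 90) + (1 - 1*(-1))) = (-350 + 15/16)*(84 + (1 + 1)) = -5585*(84 + 2)/16 = -5585/16*86 = -240155/8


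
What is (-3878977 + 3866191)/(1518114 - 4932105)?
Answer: 4262/1137997 ≈ 0.0037452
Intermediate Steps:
(-3878977 + 3866191)/(1518114 - 4932105) = -12786/(-3413991) = -12786*(-1/3413991) = 4262/1137997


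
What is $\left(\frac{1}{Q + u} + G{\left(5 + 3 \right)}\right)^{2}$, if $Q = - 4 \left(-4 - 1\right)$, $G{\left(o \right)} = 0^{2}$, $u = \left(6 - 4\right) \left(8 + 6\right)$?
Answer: $\frac{1}{2304} \approx 0.00043403$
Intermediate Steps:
$u = 28$ ($u = 2 \cdot 14 = 28$)
$G{\left(o \right)} = 0$
$Q = 20$ ($Q = - 4 \left(-4 - 1\right) = \left(-4\right) \left(-5\right) = 20$)
$\left(\frac{1}{Q + u} + G{\left(5 + 3 \right)}\right)^{2} = \left(\frac{1}{20 + 28} + 0\right)^{2} = \left(\frac{1}{48} + 0\right)^{2} = \left(\frac{1}{48}\right)^{2} = \frac{1}{2304}$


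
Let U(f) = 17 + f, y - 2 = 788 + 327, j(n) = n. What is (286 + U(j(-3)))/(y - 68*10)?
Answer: 300/437 ≈ 0.68650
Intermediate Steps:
y = 1117 (y = 2 + (788 + 327) = 2 + 1115 = 1117)
(286 + U(j(-3)))/(y - 68*10) = (286 + (17 - 3))/(1117 - 68*10) = (286 + 14)/(1117 - 680) = 300/437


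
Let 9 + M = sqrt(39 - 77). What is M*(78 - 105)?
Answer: 243 - 27*I*sqrt(38) ≈ 243.0 - 166.44*I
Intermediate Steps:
M = -9 + I*sqrt(38) (M = -9 + sqrt(39 - 77) = -9 + sqrt(-38) = -9 + I*sqrt(38) ≈ -9.0 + 6.1644*I)
M*(78 - 105) = (-9 + I*sqrt(38))*(78 - 105) = (-9 + I*sqrt(38))*(-27) = 243 - 27*I*sqrt(38)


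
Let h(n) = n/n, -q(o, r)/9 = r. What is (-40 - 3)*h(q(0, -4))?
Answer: -43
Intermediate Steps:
q(o, r) = -9*r
h(n) = 1
(-40 - 3)*h(q(0, -4)) = (-40 - 3)*1 = -43*1 = -43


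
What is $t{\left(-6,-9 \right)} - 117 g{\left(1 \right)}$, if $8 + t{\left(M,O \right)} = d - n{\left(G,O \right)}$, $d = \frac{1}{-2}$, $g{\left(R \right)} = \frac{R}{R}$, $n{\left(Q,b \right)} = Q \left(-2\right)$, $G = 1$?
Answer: $- \frac{247}{2} \approx -123.5$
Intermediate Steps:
$n{\left(Q,b \right)} = - 2 Q$
$g{\left(R \right)} = 1$
$d = - \frac{1}{2} \approx -0.5$
$t{\left(M,O \right)} = - \frac{13}{2}$ ($t{\left(M,O \right)} = -8 - \left(\frac{1}{2} - 2\right) = -8 - - \frac{3}{2} = -8 + \left(- \frac{1}{2} + 2\right) = -8 + \frac{3}{2} = - \frac{13}{2}$)
$t{\left(-6,-9 \right)} - 117 g{\left(1 \right)} = - \frac{13}{2} - 117 = - \frac{247}{2}$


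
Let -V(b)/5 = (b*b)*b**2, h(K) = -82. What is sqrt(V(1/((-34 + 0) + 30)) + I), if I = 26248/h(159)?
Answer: I*sqrt(137757909)/656 ≈ 17.892*I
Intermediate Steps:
V(b) = -5*b**4 (V(b) = -5*b*b*b**2 = -5*b**2*b**2 = -5*b**4)
I = -13124/41 (I = 26248/(-82) = 26248*(-1/82) = -13124/41 ≈ -320.10)
sqrt(V(1/((-34 + 0) + 30)) + I) = sqrt(-5/((-34 + 0) + 30)**4 - 13124/41) = sqrt(-5/(-34 + 30)**4 - 13124/41) = sqrt(-5*(1/(-4))**4 - 13124/41) = sqrt(-5*(-1/4)**4 - 13124/41) = sqrt(-5*1/256 - 13124/41) = sqrt(-5/256 - 13124/41) = sqrt(-3359949/10496) = I*sqrt(137757909)/656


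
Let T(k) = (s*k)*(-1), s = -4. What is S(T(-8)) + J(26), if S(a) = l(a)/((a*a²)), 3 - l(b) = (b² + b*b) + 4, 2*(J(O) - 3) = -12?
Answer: -96255/32768 ≈ -2.9375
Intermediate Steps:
J(O) = -3 (J(O) = 3 + (½)*(-12) = 3 - 6 = -3)
T(k) = 4*k (T(k) = -4*k*(-1) = 4*k)
l(b) = -1 - 2*b² (l(b) = 3 - ((b² + b*b) + 4) = 3 - ((b² + b²) + 4) = 3 - (2*b² + 4) = 3 - (4 + 2*b²) = 3 + (-4 - 2*b²) = -1 - 2*b²)
S(a) = (-1 - 2*a²)/a³ (S(a) = (-1 - 2*a²)/((a*a²)) = (-1 - 2*a²)/(a³) = (-1 - 2*a²)/a³)
S(T(-8)) + J(26) = (-1/(4*(-8))³ - 2/(4*(-8))) - 3 = (-1/(-32)³ - 2/(-32)) - 3 = (-1*(-1/32768) - 2*(-1/32)) - 3 = (1/32768 + 1/16) - 3 = 2049/32768 - 3 = -96255/32768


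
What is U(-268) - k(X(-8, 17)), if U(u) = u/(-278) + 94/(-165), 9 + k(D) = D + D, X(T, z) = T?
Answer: 582419/22935 ≈ 25.394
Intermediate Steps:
k(D) = -9 + 2*D (k(D) = -9 + (D + D) = -9 + 2*D)
U(u) = -94/165 - u/278 (U(u) = u*(-1/278) + 94*(-1/165) = -u/278 - 94/165 = -94/165 - u/278)
U(-268) - k(X(-8, 17)) = (-94/165 - 1/278*(-268)) - (-9 + 2*(-8)) = (-94/165 + 134/139) - (-9 - 16) = 9044/22935 - 1*(-25) = 9044/22935 + 25 = 582419/22935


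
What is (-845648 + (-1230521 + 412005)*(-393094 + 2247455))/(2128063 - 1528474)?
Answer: -1517824993924/599589 ≈ -2.5314e+6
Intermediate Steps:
(-845648 + (-1230521 + 412005)*(-393094 + 2247455))/(2128063 - 1528474) = (-845648 - 818516*1854361)/599589 = (-845648 - 1517824148276)*(1/599589) = -1517824993924*1/599589 = -1517824993924/599589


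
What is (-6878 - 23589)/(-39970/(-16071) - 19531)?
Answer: 489635157/313842731 ≈ 1.5601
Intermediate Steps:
(-6878 - 23589)/(-39970/(-16071) - 19531) = -30467/(-39970*(-1/16071) - 19531) = -30467/(39970/16071 - 19531) = -30467/(-313842731/16071) = -30467*(-16071/313842731) = 489635157/313842731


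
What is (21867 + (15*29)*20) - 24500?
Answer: 6067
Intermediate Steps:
(21867 + (15*29)*20) - 24500 = (21867 + 435*20) - 24500 = (21867 + 8700) - 24500 = 30567 - 24500 = 6067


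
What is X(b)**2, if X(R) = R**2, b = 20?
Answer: 160000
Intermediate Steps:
X(b)**2 = (20**2)**2 = 400**2 = 160000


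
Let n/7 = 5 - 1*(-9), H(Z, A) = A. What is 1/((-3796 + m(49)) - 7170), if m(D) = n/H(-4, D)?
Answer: -1/10964 ≈ -9.1208e-5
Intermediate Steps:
n = 98 (n = 7*(5 - 1*(-9)) = 7*(5 + 9) = 7*14 = 98)
m(D) = 98/D
1/((-3796 + m(49)) - 7170) = 1/((-3796 + 98/49) - 7170) = 1/((-3796 + 98*(1/49)) - 7170) = 1/((-3796 + 2) - 7170) = 1/(-3794 - 7170) = 1/(-10964) = -1/10964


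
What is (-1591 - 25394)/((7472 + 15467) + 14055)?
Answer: -26985/36994 ≈ -0.72944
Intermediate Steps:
(-1591 - 25394)/((7472 + 15467) + 14055) = -26985/(22939 + 14055) = -26985/36994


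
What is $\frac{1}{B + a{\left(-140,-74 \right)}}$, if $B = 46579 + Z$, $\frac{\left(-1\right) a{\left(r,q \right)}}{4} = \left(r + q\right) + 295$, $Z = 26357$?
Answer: $\frac{1}{72612} \approx 1.3772 \cdot 10^{-5}$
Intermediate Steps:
$a{\left(r,q \right)} = -1180 - 4 q - 4 r$ ($a{\left(r,q \right)} = - 4 \left(\left(r + q\right) + 295\right) = - 4 \left(\left(q + r\right) + 295\right) = - 4 \left(295 + q + r\right) = -1180 - 4 q - 4 r$)
$B = 72936$ ($B = 46579 + 26357 = 72936$)
$\frac{1}{B + a{\left(-140,-74 \right)}} = \frac{1}{72936 - 324} = \frac{1}{72612}$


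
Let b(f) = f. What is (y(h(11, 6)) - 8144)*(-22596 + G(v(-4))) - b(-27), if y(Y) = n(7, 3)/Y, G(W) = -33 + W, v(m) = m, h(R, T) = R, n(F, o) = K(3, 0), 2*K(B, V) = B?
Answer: 4055042039/22 ≈ 1.8432e+8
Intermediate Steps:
K(B, V) = B/2
n(F, o) = 3/2 (n(F, o) = (½)*3 = 3/2)
y(Y) = 3/(2*Y)
(y(h(11, 6)) - 8144)*(-22596 + G(v(-4))) - b(-27) = ((3/2)/11 - 8144)*(-22596 + (-33 - 4)) - 1*(-27) = ((3/2)*(1/11) - 8144)*(-22596 - 37) + 27 = (3/22 - 8144)*(-22633) + 27 = -179165/22*(-22633) + 27 = 4055041445/22 + 27 = 4055042039/22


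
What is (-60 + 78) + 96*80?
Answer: 7698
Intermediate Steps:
(-60 + 78) + 96*80 = 18 + 7680 = 7698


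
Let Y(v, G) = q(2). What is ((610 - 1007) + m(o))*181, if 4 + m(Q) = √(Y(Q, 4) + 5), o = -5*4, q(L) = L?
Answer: -72581 + 181*√7 ≈ -72102.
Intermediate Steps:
Y(v, G) = 2
o = -20
m(Q) = -4 + √7 (m(Q) = -4 + √(2 + 5) = -4 + √7)
((610 - 1007) + m(o))*181 = ((610 - 1007) + (-4 + √7))*181 = (-397 + (-4 + √7))*181 = (-401 + √7)*181 = -72581 + 181*√7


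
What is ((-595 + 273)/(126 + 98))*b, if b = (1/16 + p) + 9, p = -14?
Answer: 1817/256 ≈ 7.0977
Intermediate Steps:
b = -79/16 (b = (1/16 - 14) + 9 = -223/16 + 9 = -79/16 ≈ -4.9375)
((-595 + 273)/(126 + 98))*b = ((-595 + 273)/(126 + 98))*(-79/16) = -322/224*(-79/16) = -322*1/224*(-79/16) = -23/16*(-79/16) = 1817/256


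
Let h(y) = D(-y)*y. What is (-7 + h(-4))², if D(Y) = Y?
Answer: 529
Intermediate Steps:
h(y) = -y² (h(y) = (-y)*y = -y²)
(-7 + h(-4))² = (-7 - 1*(-4)²)² = (-7 - 1*16)² = (-7 - 16)² = (-23)² = 529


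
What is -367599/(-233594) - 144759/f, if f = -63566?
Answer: 14295407970/3712159051 ≈ 3.8510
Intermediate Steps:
-367599/(-233594) - 144759/f = -367599/(-233594) - 144759/(-63566) = -367599*(-1/233594) - 144759*(-1/63566) = 367599/233594 + 144759/63566 = 14295407970/3712159051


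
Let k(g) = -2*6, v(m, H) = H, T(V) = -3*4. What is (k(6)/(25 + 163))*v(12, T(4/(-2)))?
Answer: 36/47 ≈ 0.76596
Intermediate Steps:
T(V) = -12
k(g) = -12
(k(6)/(25 + 163))*v(12, T(4/(-2))) = -12/(25 + 163)*(-12) = -12/188*(-12) = -12*1/188*(-12) = -3/47*(-12) = 36/47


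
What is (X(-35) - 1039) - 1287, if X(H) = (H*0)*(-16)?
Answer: -2326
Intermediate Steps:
X(H) = 0 (X(H) = 0*(-16) = 0)
(X(-35) - 1039) - 1287 = (0 - 1039) - 1287 = -1039 - 1287 = -2326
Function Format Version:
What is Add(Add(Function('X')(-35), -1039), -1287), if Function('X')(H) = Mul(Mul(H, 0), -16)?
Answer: -2326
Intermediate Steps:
Function('X')(H) = 0 (Function('X')(H) = Mul(0, -16) = 0)
Add(Add(Function('X')(-35), -1039), -1287) = Add(Add(0, -1039), -1287) = Add(-1039, -1287) = -2326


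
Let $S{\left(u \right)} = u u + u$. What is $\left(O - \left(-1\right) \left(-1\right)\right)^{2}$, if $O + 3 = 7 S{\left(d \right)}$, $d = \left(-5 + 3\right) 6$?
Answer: $846400$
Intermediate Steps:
$d = -12$ ($d = \left(-2\right) 6 = -12$)
$S{\left(u \right)} = u + u^{2}$ ($S{\left(u \right)} = u^{2} + u = u + u^{2}$)
$O = 921$ ($O = -3 + 7 \left(- 12 \left(1 - 12\right)\right) = -3 + 7 \left(\left(-12\right) \left(-11\right)\right) = -3 + 7 \cdot 132 = -3 + 924 = 921$)
$\left(O - \left(-1\right) \left(-1\right)\right)^{2} = \left(921 - \left(-1\right) \left(-1\right)\right)^{2} = \left(921 - 1\right)^{2} = 920^{2} = 846400$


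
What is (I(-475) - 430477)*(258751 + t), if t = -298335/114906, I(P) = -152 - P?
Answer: -2131538106519489/19151 ≈ -1.1130e+11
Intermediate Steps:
t = -99445/38302 (t = -298335*1/114906 = -99445/38302 ≈ -2.5963)
(I(-475) - 430477)*(258751 + t) = ((-152 - 1*(-475)) - 430477)*(258751 - 99445/38302) = ((-152 + 475) - 430477)*(9910581357/38302) = (323 - 430477)*(9910581357/38302) = -430154*9910581357/38302 = -2131538106519489/19151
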